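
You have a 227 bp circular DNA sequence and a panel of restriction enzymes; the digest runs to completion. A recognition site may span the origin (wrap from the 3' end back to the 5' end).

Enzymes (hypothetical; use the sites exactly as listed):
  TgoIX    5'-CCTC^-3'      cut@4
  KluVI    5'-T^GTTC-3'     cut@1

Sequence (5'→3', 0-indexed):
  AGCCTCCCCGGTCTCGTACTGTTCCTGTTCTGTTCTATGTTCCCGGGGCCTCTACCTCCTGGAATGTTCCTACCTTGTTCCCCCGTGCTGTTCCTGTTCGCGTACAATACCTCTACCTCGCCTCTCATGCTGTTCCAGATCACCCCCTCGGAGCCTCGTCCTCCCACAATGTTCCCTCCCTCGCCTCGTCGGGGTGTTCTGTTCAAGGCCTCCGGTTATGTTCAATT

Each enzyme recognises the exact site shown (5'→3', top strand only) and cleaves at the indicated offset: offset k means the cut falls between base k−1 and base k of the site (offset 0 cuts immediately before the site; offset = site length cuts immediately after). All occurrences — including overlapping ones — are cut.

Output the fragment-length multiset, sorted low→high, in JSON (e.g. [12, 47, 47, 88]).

[4,5,5,5,5,6,6,6,6,6,7,7,7,7,7,8,8,8,11,12,13,14,14,14,18,18]

Site scan:
  TgoIX (CCTC, off=4): starts [2, 48, 54, 109, 115, 120, 145, 153, 159, 174, 178, 183, 208] → cuts [6, 52, 58, 113, 119, 124, 149, 157, 163, 178, 182, 187, 212]
  KluVI (TGTTC, off=1): starts [19, 25, 30, 37, 64, 75, 88, 94, 130, 169, 194, 199, 218] → cuts [20, 26, 31, 38, 65, 76, 89, 95, 131, 170, 195, 200, 219]

Pooled cuts: [6, 20, 26, 31, 38, 52, 58, 65, 76, 89, 95, 113, 119, 124, 131, 149, 157, 163, 170, 178, 182, 187, 195, 200, 212, 219]

Fragments:
  6→20: 14 bp
  20→26: 6 bp
  26→31: 5 bp
  31→38: 7 bp
  38→52: 14 bp
  52→58: 6 bp
  58→65: 7 bp
  65→76: 11 bp
  76→89: 13 bp
  89→95: 6 bp
  95→113: 18 bp
  113→119: 6 bp
  119→124: 5 bp
  124→131: 7 bp
  131→149: 18 bp
  149→157: 8 bp
  157→163: 6 bp
  163→170: 7 bp
  170→178: 8 bp
  178→182: 4 bp
  182→187: 5 bp
  187→195: 8 bp
  195→200: 5 bp
  200→212: 12 bp
  212→219: 7 bp
  219→6 (wrap): 227-219+6 = 14 bp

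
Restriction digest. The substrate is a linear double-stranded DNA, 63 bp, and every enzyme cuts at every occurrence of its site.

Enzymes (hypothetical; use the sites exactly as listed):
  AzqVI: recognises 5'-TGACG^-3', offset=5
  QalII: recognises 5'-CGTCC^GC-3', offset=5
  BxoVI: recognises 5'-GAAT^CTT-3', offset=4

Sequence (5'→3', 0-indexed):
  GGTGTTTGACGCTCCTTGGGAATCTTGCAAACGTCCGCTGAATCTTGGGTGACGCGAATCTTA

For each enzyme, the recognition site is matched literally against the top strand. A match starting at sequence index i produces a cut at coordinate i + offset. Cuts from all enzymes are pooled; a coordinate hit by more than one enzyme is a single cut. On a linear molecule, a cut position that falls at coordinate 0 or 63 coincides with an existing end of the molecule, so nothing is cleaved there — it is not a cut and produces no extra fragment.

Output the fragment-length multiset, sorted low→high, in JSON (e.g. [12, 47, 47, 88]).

Site scan:
  AzqVI (TGACG, off=5): starts [6, 49] → cuts [11, 54]
  QalII (CGTCCGC, off=5): starts [31] → cuts [36]
  BxoVI (GAATCTT, off=4): starts [19, 39, 55] → cuts [23, 43, 59]

All cut coordinates (distinct, sorted): [11, 23, 36, 43, 54, 59]

Fragments:
  [0,11): 11 bp
  [11,23): 12 bp
  [23,36): 13 bp
  [36,43): 7 bp
  [43,54): 11 bp
  [54,59): 5 bp
  [59,63): 4 bp

[4,5,7,11,11,12,13]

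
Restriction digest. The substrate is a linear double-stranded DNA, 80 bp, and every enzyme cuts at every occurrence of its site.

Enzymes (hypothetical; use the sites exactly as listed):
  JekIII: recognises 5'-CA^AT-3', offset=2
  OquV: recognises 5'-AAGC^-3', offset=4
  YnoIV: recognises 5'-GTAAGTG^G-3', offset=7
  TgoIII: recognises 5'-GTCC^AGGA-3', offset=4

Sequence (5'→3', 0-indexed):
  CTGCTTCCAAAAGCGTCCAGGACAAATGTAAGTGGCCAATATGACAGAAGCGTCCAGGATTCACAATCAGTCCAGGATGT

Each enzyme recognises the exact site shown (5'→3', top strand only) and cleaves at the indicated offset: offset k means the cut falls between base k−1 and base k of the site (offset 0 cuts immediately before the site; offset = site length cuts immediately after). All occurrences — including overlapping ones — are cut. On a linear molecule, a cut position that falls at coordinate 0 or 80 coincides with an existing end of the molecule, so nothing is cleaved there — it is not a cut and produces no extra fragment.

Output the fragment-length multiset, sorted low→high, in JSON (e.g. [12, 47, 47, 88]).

Scan for sites:
  JekIII CAAT/2: at [36, 63] ⇒ [38, 65]
  OquV AAGC/4: at [10, 47] ⇒ [14, 51]
  YnoIV GTAAGTGG/7: at [27] ⇒ [34]
  TgoIII GTCCAGGA/4: at [14, 51, 69] ⇒ [18, 55, 73]

Pooled cuts: [14, 18, 34, 38, 51, 55, 65, 73]

Fragments:
  [0,14): 14 bp
  [14,18): 4 bp
  [18,34): 16 bp
  [34,38): 4 bp
  [38,51): 13 bp
  [51,55): 4 bp
  [55,65): 10 bp
  [65,73): 8 bp
  [73,80): 7 bp

[4,4,4,7,8,10,13,14,16]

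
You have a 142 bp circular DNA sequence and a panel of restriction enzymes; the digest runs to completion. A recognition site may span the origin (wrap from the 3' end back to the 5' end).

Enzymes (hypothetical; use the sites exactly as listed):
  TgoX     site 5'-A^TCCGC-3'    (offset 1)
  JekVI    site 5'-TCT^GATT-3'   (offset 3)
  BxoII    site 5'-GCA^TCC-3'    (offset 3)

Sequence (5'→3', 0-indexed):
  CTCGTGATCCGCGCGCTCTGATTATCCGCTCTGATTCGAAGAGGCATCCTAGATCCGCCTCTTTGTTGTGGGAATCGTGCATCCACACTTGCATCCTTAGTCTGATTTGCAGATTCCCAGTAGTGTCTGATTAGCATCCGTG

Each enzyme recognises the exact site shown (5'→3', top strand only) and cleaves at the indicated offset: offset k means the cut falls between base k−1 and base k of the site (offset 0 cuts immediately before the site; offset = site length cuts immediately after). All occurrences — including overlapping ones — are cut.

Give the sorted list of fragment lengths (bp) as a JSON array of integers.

[5,7,8,8,10,12,12,13,14,25,28]

Per-enzyme occurrences:
  TgoX (ATCCGC, off=1): starts [6, 23, 52] → cuts [7, 24, 53]
  JekVI (TCTGATT, off=3): starts [16, 29, 100, 125] → cuts [19, 32, 103, 128]
  BxoII (GCATCC, off=3): starts [43, 78, 90, 133] → cuts [46, 81, 93, 136]

Pooled cuts: [7, 19, 24, 32, 46, 53, 81, 93, 103, 128, 136]

Fragments:
  7→19: 12 bp
  19→24: 5 bp
  24→32: 8 bp
  32→46: 14 bp
  46→53: 7 bp
  53→81: 28 bp
  81→93: 12 bp
  93→103: 10 bp
  103→128: 25 bp
  128→136: 8 bp
  136→7 (wrap): 142-136+7 = 13 bp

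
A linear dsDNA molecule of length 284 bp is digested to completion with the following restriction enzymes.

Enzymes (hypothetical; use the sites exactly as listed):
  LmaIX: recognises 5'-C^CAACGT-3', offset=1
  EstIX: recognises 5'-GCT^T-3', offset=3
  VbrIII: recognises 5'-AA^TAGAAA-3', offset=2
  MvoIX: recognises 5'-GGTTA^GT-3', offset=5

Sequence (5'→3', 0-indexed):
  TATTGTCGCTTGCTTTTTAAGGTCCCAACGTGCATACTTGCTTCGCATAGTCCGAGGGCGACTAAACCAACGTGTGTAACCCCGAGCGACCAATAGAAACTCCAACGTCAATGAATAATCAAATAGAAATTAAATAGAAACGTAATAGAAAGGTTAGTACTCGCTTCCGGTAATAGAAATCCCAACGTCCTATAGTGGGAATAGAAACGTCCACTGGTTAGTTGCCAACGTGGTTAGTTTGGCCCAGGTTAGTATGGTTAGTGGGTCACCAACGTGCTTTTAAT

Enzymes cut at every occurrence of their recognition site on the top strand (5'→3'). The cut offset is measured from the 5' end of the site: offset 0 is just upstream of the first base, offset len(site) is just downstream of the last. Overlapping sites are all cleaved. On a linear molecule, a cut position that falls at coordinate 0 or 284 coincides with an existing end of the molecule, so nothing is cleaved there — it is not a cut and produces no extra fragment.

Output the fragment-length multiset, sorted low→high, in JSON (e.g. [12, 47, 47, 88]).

[4,5,6,8,9,9,9,9,9,9,10,11,11,11,11,11,15,17,19,19,21,25,26]

Site scan:
  LmaIX (CCAACGT, off=1): starts [24, 66, 101, 181, 224, 268] → cuts [25, 67, 102, 182, 225, 269]
  EstIX (GCTT, off=3): starts [7, 11, 39, 162, 275] → cuts [10, 14, 42, 165, 278]
  VbrIII (AATAGAAA, off=2): starts [91, 121, 132, 143, 171, 199] → cuts [93, 123, 134, 145, 173, 201]
  MvoIX (GGTTAGT, off=5): starts [151, 215, 231, 246, 255] → cuts [156, 220, 236, 251, 260]

Pooled cuts: [10, 14, 25, 42, 67, 93, 102, 123, 134, 145, 156, 165, 173, 182, 201, 220, 225, 236, 251, 260, 269, 278]

Fragments:
  [0,10): 10 bp
  [10,14): 4 bp
  [14,25): 11 bp
  [25,42): 17 bp
  [42,67): 25 bp
  [67,93): 26 bp
  [93,102): 9 bp
  [102,123): 21 bp
  [123,134): 11 bp
  [134,145): 11 bp
  [145,156): 11 bp
  [156,165): 9 bp
  [165,173): 8 bp
  [173,182): 9 bp
  [182,201): 19 bp
  [201,220): 19 bp
  [220,225): 5 bp
  [225,236): 11 bp
  [236,251): 15 bp
  [251,260): 9 bp
  [260,269): 9 bp
  [269,278): 9 bp
  [278,284): 6 bp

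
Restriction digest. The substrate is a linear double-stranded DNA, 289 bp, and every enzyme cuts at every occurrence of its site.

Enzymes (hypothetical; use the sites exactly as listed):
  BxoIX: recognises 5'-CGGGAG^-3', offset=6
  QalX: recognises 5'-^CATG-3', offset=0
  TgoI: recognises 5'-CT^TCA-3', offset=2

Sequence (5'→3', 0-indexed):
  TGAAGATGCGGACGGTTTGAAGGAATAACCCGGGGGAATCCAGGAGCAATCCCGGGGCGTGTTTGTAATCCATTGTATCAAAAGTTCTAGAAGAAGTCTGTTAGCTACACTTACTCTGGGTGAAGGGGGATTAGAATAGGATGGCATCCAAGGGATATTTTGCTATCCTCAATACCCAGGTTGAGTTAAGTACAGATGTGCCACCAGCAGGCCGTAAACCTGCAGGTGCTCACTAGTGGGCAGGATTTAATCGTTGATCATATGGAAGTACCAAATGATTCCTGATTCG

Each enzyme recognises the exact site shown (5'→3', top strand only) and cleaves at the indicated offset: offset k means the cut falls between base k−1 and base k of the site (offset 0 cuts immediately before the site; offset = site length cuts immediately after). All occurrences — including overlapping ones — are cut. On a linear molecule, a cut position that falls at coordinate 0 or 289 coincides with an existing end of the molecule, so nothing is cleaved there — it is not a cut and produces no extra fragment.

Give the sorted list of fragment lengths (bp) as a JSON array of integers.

[289]

Scan for sites:
  BxoIX (CGGGAG, off=6): no sites
  QalX (CATG, off=0): no sites
  TgoI (CTTCA, off=2): no sites

All cut coordinates (distinct, sorted): ∅

Fragments:
  no cuts → one linear fragment of 289 bp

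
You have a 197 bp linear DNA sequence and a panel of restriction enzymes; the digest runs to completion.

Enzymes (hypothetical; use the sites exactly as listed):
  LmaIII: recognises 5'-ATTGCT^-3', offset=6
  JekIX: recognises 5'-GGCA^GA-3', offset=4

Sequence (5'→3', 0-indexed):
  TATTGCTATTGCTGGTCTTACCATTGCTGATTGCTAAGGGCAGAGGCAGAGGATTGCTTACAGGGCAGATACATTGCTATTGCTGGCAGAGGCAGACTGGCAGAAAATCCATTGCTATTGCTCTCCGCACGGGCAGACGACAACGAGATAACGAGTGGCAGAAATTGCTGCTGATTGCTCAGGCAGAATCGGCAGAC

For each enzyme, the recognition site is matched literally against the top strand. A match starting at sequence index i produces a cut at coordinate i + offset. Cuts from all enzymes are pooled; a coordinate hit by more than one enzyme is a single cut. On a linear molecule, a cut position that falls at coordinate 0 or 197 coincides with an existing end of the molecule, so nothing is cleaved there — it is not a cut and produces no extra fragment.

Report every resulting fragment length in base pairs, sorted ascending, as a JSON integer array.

Site scan:
  LmaIII (ATTGCT, off=6): starts [1, 7, 22, 29, 52, 72, 78, 110, 116, 163, 173] → cuts [7, 13, 28, 35, 58, 78, 84, 116, 122, 169, 179]
  JekIX (GGCAGA, off=4): starts [38, 44, 63, 84, 90, 98, 131, 156, 181, 190] → cuts [42, 48, 67, 88, 94, 102, 135, 160, 185, 194]

Pooled cuts: [7, 13, 28, 35, 42, 48, 58, 67, 78, 84, 88, 94, 102, 116, 122, 135, 160, 169, 179, 185, 194]

Fragment lengths:
  [0,7): 7 bp
  [7,13): 6 bp
  [13,28): 15 bp
  [28,35): 7 bp
  [35,42): 7 bp
  [42,48): 6 bp
  [48,58): 10 bp
  [58,67): 9 bp
  [67,78): 11 bp
  [78,84): 6 bp
  [84,88): 4 bp
  [88,94): 6 bp
  [94,102): 8 bp
  [102,116): 14 bp
  [116,122): 6 bp
  [122,135): 13 bp
  [135,160): 25 bp
  [160,169): 9 bp
  [169,179): 10 bp
  [179,185): 6 bp
  [185,194): 9 bp
  [194,197): 3 bp

[3,4,6,6,6,6,6,6,7,7,7,8,9,9,9,10,10,11,13,14,15,25]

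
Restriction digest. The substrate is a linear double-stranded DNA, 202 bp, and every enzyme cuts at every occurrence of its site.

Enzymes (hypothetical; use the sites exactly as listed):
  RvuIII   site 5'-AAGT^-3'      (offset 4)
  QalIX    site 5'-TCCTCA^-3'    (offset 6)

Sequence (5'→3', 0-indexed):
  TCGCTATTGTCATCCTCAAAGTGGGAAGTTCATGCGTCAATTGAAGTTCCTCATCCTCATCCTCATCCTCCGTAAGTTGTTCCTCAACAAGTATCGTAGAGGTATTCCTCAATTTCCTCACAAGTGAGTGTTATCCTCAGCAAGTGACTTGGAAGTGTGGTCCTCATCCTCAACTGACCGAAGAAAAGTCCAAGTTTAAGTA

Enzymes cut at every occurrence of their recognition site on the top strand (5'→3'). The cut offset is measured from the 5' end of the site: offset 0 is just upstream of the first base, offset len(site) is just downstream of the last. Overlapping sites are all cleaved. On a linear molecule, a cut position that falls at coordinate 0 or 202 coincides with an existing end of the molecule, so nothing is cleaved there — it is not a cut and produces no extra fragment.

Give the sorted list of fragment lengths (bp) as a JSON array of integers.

Scan for sites:
  RvuIII (AAGT, off=4): starts [18, 25, 43, 73, 88, 121, 141, 152, 185, 191, 197] → cuts [22, 29, 47, 77, 92, 125, 145, 156, 189, 195, 201]
  QalIX (TCCTCA, off=6): starts [12, 47, 53, 59, 80, 105, 114, 133, 160, 166] → cuts [18, 53, 59, 65, 86, 111, 120, 139, 166, 172]

All cut coordinates (distinct, sorted): [18, 22, 29, 47, 53, 59, 65, 77, 86, 92, 111, 120, 125, 139, 145, 156, 166, 172, 189, 195, 201]

Fragments:
  [0,18): 18 bp
  [18,22): 4 bp
  [22,29): 7 bp
  [29,47): 18 bp
  [47,53): 6 bp
  [53,59): 6 bp
  [59,65): 6 bp
  [65,77): 12 bp
  [77,86): 9 bp
  [86,92): 6 bp
  [92,111): 19 bp
  [111,120): 9 bp
  [120,125): 5 bp
  [125,139): 14 bp
  [139,145): 6 bp
  [145,156): 11 bp
  [156,166): 10 bp
  [166,172): 6 bp
  [172,189): 17 bp
  [189,195): 6 bp
  [195,201): 6 bp
  [201,202): 1 bp

[1,4,5,6,6,6,6,6,6,6,6,7,9,9,10,11,12,14,17,18,18,19]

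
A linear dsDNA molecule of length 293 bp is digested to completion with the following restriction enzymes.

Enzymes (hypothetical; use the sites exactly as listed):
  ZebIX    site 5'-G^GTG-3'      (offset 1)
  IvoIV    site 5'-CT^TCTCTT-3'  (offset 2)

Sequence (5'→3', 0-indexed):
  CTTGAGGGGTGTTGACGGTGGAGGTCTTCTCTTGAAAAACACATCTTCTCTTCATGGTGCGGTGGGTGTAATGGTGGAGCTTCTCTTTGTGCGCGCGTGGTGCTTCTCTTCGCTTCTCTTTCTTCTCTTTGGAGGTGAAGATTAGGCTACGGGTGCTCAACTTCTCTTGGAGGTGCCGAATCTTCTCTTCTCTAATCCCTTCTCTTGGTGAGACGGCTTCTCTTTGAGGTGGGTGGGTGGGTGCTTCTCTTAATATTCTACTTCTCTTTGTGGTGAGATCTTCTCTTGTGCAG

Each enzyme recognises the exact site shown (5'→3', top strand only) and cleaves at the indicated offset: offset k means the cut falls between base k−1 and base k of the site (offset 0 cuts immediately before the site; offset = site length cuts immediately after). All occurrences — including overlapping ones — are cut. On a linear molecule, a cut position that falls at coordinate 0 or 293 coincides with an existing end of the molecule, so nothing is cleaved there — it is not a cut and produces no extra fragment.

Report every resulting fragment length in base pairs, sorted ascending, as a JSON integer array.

Site scan:
  ZebIX (GGTG, off=1): starts [7, 16, 55, 60, 64, 72, 98, 133, 151, 171, 206, 227, 231, 235, 239, 271] → cuts [8, 17, 56, 61, 65, 73, 99, 134, 152, 172, 207, 228, 232, 236, 240, 272]
  IvoIV (CTTCTCTT, off=2): starts [25, 44, 79, 102, 112, 121, 160, 181, 198, 216, 243, 260, 279] → cuts [27, 46, 81, 104, 114, 123, 162, 183, 200, 218, 245, 262, 281]

Pooled cuts: [8, 17, 27, 46, 56, 61, 65, 73, 81, 99, 104, 114, 123, 134, 152, 162, 172, 183, 200, 207, 218, 228, 232, 236, 240, 245, 262, 272, 281]

Fragment lengths:
  [0,8): 8 bp
  [8,17): 9 bp
  [17,27): 10 bp
  [27,46): 19 bp
  [46,56): 10 bp
  [56,61): 5 bp
  [61,65): 4 bp
  [65,73): 8 bp
  [73,81): 8 bp
  [81,99): 18 bp
  [99,104): 5 bp
  [104,114): 10 bp
  [114,123): 9 bp
  [123,134): 11 bp
  [134,152): 18 bp
  [152,162): 10 bp
  [162,172): 10 bp
  [172,183): 11 bp
  [183,200): 17 bp
  [200,207): 7 bp
  [207,218): 11 bp
  [218,228): 10 bp
  [228,232): 4 bp
  [232,236): 4 bp
  [236,240): 4 bp
  [240,245): 5 bp
  [245,262): 17 bp
  [262,272): 10 bp
  [272,281): 9 bp
  [281,293): 12 bp

[4,4,4,4,5,5,5,7,8,8,8,9,9,9,10,10,10,10,10,10,10,11,11,11,12,17,17,18,18,19]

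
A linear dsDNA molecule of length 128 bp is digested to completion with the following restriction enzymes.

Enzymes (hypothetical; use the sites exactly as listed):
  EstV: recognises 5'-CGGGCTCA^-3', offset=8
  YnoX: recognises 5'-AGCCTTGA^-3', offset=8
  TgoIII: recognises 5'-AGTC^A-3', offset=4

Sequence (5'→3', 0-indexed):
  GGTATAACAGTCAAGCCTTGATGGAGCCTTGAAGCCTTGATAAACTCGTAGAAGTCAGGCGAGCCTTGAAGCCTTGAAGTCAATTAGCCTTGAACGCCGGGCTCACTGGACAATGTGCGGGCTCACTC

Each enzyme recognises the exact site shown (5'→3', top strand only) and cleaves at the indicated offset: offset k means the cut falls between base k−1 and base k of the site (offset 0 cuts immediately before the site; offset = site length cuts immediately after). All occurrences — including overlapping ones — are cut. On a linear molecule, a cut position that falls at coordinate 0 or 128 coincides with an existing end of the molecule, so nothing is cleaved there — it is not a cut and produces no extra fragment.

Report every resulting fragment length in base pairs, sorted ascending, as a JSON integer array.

[3,4,8,8,9,11,12,12,12,13,16,20]

Site scan:
  EstV (CGGGCTCA, off=8): starts [97, 117] → cuts [105, 125]
  YnoX (AGCCTTGA, off=8): starts [13, 24, 32, 61, 69, 85] → cuts [21, 32, 40, 69, 77, 93]
  TgoIII (AGTCA, off=4): starts [8, 52, 77] → cuts [12, 56, 81]

All cut coordinates (distinct, sorted): [12, 21, 32, 40, 56, 69, 77, 81, 93, 105, 125]

Fragment lengths:
  [0,12): 12 bp
  [12,21): 9 bp
  [21,32): 11 bp
  [32,40): 8 bp
  [40,56): 16 bp
  [56,69): 13 bp
  [69,77): 8 bp
  [77,81): 4 bp
  [81,93): 12 bp
  [93,105): 12 bp
  [105,125): 20 bp
  [125,128): 3 bp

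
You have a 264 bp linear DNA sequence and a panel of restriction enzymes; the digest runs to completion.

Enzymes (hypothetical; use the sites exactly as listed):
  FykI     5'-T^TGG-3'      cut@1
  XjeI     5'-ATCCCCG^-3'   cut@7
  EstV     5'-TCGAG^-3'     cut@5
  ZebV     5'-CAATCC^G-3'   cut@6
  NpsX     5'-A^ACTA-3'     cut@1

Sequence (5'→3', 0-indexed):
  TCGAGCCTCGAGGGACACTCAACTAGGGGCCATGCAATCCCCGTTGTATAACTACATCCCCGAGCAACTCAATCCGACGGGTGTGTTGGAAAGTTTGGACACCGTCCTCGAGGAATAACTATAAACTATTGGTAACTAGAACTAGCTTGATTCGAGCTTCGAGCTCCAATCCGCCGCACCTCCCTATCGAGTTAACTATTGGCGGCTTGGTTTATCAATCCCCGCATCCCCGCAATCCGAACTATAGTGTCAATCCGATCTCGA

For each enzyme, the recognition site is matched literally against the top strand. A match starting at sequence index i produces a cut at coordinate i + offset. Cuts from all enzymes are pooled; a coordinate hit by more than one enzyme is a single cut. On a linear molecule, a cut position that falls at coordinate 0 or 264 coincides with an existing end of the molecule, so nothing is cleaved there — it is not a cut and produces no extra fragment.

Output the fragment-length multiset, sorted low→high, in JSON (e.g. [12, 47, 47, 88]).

Site scan:
  FykI TTGG/1: at [85, 94, 128, 198, 206] ⇒ [86, 95, 129, 199, 207]
  XjeI ATCCCCG/7: at [36, 55, 217, 225] ⇒ [43, 62, 224, 232]
  EstV TCGAG/5: at [0, 7, 107, 151, 158, 186] ⇒ [5, 12, 112, 156, 163, 191]
  ZebV CAATCCG/6: at [69, 166, 232, 250] ⇒ [75, 172, 238, 256]
  NpsX AACTA/1: at [20, 49, 116, 123, 133, 139, 193, 239] ⇒ [21, 50, 117, 124, 134, 140, 194, 240]

Pooled cuts: [5, 12, 21, 43, 50, 62, 75, 86, 95, 112, 117, 124, 129, 134, 140, 156, 163, 172, 191, 194, 199, 207, 224, 232, 238, 240, 256]

Fragments:
  [0,5): 5 bp
  [5,12): 7 bp
  [12,21): 9 bp
  [21,43): 22 bp
  [43,50): 7 bp
  [50,62): 12 bp
  [62,75): 13 bp
  [75,86): 11 bp
  [86,95): 9 bp
  [95,112): 17 bp
  [112,117): 5 bp
  [117,124): 7 bp
  [124,129): 5 bp
  [129,134): 5 bp
  [134,140): 6 bp
  [140,156): 16 bp
  [156,163): 7 bp
  [163,172): 9 bp
  [172,191): 19 bp
  [191,194): 3 bp
  [194,199): 5 bp
  [199,207): 8 bp
  [207,224): 17 bp
  [224,232): 8 bp
  [232,238): 6 bp
  [238,240): 2 bp
  [240,256): 16 bp
  [256,264): 8 bp

[2,3,5,5,5,5,5,6,6,7,7,7,7,8,8,8,9,9,9,11,12,13,16,16,17,17,19,22]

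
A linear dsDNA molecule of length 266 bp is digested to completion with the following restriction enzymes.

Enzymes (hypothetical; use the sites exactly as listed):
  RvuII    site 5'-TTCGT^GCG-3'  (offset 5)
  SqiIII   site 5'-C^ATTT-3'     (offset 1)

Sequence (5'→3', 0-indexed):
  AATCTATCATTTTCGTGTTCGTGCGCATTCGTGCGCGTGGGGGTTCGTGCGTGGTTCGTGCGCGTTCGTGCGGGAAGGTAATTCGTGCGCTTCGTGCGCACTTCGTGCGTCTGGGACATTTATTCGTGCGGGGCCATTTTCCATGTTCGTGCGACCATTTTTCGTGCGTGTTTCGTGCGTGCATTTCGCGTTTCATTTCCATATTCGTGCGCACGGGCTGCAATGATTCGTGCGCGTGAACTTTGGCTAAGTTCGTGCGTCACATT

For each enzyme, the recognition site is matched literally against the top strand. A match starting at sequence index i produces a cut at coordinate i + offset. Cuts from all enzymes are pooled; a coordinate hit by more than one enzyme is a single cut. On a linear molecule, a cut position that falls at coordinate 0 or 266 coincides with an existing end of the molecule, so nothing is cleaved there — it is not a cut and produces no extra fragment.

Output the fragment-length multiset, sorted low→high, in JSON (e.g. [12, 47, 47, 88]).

[6,6,8,8,9,9,10,10,10,10,11,11,11,11,12,14,14,15,16,17,23,25]

Per-enzyme occurrences:
  RvuII TTCGTGCG/5: at [17, 27, 43, 54, 64, 81, 90, 101, 122, 145, 160, 171, 203, 226, 251] ⇒ [22, 32, 48, 59, 69, 86, 95, 106, 127, 150, 165, 176, 208, 231, 256]
  SqiIII CATTT/1: at [7, 116, 134, 155, 181, 193] ⇒ [8, 117, 135, 156, 182, 194]

Pooled cuts: [8, 22, 32, 48, 59, 69, 86, 95, 106, 117, 127, 135, 150, 156, 165, 176, 182, 194, 208, 231, 256]

Fragment lengths:
  [0,8): 8 bp
  [8,22): 14 bp
  [22,32): 10 bp
  [32,48): 16 bp
  [48,59): 11 bp
  [59,69): 10 bp
  [69,86): 17 bp
  [86,95): 9 bp
  [95,106): 11 bp
  [106,117): 11 bp
  [117,127): 10 bp
  [127,135): 8 bp
  [135,150): 15 bp
  [150,156): 6 bp
  [156,165): 9 bp
  [165,176): 11 bp
  [176,182): 6 bp
  [182,194): 12 bp
  [194,208): 14 bp
  [208,231): 23 bp
  [231,256): 25 bp
  [256,266): 10 bp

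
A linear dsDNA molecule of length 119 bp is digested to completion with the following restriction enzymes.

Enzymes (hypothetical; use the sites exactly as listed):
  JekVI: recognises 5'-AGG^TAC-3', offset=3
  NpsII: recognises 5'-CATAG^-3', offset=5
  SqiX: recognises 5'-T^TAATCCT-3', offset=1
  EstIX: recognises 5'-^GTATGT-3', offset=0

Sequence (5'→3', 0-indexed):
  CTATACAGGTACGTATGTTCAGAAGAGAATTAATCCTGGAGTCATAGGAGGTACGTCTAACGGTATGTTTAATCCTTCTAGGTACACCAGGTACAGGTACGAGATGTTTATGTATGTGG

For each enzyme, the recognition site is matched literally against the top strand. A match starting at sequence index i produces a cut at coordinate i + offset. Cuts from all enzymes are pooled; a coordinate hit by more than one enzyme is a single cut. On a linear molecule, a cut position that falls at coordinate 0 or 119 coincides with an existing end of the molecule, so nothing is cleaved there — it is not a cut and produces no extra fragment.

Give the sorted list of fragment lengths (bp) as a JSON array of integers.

[3,4,6,7,8,9,9,11,13,14,17,18]

Scan for sites:
  JekVI (AGGTAC, off=3): starts [6, 48, 79, 88, 94] → cuts [9, 51, 82, 91, 97]
  NpsII (CATAG, off=5): starts [42] → cuts [47]
  SqiX (TTAATCCT, off=1): starts [29, 68] → cuts [30, 69]
  EstIX (GTATGT, off=0): starts [12, 62, 111] → cuts [12, 62, 111]

Pooled cuts: [9, 12, 30, 47, 51, 62, 69, 82, 91, 97, 111]

Fragment lengths:
  [0,9): 9 bp
  [9,12): 3 bp
  [12,30): 18 bp
  [30,47): 17 bp
  [47,51): 4 bp
  [51,62): 11 bp
  [62,69): 7 bp
  [69,82): 13 bp
  [82,91): 9 bp
  [91,97): 6 bp
  [97,111): 14 bp
  [111,119): 8 bp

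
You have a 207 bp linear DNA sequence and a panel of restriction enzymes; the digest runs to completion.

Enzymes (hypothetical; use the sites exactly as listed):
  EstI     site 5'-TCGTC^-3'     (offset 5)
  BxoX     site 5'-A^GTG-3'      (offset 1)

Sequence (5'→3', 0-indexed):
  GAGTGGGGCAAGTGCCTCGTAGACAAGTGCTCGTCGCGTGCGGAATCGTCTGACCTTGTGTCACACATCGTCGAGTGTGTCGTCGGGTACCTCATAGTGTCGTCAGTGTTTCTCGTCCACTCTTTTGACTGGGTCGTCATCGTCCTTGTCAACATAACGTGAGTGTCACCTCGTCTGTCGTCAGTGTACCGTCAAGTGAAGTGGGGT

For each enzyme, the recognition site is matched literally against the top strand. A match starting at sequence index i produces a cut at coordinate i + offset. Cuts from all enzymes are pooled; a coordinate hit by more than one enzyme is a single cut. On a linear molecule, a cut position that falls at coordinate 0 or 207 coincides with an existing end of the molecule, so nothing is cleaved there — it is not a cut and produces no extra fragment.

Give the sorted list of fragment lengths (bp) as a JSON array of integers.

Per-enzyme occurrences:
  EstI (TCGTC, off=5): starts [30, 45, 67, 79, 99, 112, 133, 139, 170, 177] → cuts [35, 50, 72, 84, 104, 117, 138, 144, 175, 182]
  BxoX (AGTG, off=1): starts [1, 10, 25, 73, 95, 104, 161, 182, 194, 199] → cuts [2, 11, 26, 74, 96, 105, 162, 183, 195, 200]

All cut coordinates (distinct, sorted): [2, 11, 26, 35, 50, 72, 74, 84, 96, 104, 105, 117, 138, 144, 162, 175, 182, 183, 195, 200]

Fragment lengths:
  [0,2): 2 bp
  [2,11): 9 bp
  [11,26): 15 bp
  [26,35): 9 bp
  [35,50): 15 bp
  [50,72): 22 bp
  [72,74): 2 bp
  [74,84): 10 bp
  [84,96): 12 bp
  [96,104): 8 bp
  [104,105): 1 bp
  [105,117): 12 bp
  [117,138): 21 bp
  [138,144): 6 bp
  [144,162): 18 bp
  [162,175): 13 bp
  [175,182): 7 bp
  [182,183): 1 bp
  [183,195): 12 bp
  [195,200): 5 bp
  [200,207): 7 bp

[1,1,2,2,5,6,7,7,8,9,9,10,12,12,12,13,15,15,18,21,22]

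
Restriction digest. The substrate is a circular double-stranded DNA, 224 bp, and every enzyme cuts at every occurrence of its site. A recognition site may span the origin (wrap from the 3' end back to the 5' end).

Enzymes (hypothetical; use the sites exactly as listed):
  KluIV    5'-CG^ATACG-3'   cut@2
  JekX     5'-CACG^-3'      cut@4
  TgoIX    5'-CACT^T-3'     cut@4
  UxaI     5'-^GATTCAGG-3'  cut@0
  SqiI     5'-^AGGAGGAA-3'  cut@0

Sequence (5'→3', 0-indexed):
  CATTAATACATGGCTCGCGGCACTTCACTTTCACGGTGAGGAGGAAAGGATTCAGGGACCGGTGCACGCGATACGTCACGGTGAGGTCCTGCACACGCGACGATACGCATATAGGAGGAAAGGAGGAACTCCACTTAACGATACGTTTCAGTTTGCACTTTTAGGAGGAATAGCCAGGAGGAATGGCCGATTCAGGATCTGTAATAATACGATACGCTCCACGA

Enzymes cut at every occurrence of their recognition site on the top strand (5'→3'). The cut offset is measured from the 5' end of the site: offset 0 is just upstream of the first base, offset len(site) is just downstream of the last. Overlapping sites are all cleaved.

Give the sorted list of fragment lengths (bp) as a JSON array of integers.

Scan for sites:
  KluIV (CGATACG, off=2): starts [68, 100, 138, 209] → cuts [70, 102, 140, 211]
  JekX (CACG, off=4): starts [31, 64, 76, 93, 219] → cuts [35, 68, 80, 97, 223]
  TgoIX (CACTT, off=4): starts [20, 25, 131, 155] → cuts [24, 29, 135, 159]
  UxaI (GATTCAGG, off=0): starts [48, 188] → cuts [48, 188]
  SqiI (AGGAGGAA, off=0): starts [38, 112, 120, 162, 175] → cuts [38, 112, 120, 162, 175]

Pooled cuts: [24, 29, 35, 38, 48, 68, 70, 80, 97, 102, 112, 120, 135, 140, 159, 162, 175, 188, 211, 223]

Fragment lengths:
  24→29: 5 bp
  29→35: 6 bp
  35→38: 3 bp
  38→48: 10 bp
  48→68: 20 bp
  68→70: 2 bp
  70→80: 10 bp
  80→97: 17 bp
  97→102: 5 bp
  102→112: 10 bp
  112→120: 8 bp
  120→135: 15 bp
  135→140: 5 bp
  140→159: 19 bp
  159→162: 3 bp
  162→175: 13 bp
  175→188: 13 bp
  188→211: 23 bp
  211→223: 12 bp
  223→24 (wrap): 224-223+24 = 25 bp

[2,3,3,5,5,5,6,8,10,10,10,12,13,13,15,17,19,20,23,25]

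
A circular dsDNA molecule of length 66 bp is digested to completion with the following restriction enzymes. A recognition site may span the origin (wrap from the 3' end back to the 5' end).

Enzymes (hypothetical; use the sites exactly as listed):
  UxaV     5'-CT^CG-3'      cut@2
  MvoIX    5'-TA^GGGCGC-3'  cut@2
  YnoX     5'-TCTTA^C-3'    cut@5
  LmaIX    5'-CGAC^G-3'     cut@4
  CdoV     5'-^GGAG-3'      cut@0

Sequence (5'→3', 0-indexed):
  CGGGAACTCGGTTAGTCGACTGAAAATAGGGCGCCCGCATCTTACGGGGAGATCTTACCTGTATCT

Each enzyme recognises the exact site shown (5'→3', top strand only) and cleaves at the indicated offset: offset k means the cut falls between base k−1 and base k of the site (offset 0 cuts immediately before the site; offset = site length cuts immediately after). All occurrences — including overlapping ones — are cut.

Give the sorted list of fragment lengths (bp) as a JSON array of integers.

[3,8,9,10,16,20]

Per-enzyme occurrences:
  UxaV CTCG/2: at [6, 64] ⇒ [0, 8]
  MvoIX TAGGGCGC/2: at [26] ⇒ [28]
  YnoX TCTTAC/5: at [39, 52] ⇒ [44, 57]
  LmaIX (CGACG, off=4): no sites
  CdoV GGAG/0: at [47] ⇒ [47]

Pooled cuts: [0, 8, 28, 44, 47, 57]

Fragment lengths:
  0→8: 8 bp
  8→28: 20 bp
  28→44: 16 bp
  44→47: 3 bp
  47→57: 10 bp
  57→0 (wrap): 66-57+0 = 9 bp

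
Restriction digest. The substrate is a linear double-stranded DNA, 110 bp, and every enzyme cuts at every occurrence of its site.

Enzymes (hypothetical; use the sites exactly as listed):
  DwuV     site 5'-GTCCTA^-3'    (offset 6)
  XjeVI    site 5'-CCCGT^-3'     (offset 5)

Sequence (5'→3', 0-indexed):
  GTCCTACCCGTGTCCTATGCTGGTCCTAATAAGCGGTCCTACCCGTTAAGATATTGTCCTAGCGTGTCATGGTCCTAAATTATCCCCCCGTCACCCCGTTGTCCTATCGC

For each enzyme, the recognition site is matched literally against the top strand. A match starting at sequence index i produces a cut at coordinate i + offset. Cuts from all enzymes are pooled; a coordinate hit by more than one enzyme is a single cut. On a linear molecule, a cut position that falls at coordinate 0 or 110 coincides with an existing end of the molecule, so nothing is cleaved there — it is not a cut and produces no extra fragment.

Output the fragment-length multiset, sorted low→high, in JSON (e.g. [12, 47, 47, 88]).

[4,5,5,6,6,7,8,11,13,14,15,16]

Scan for sites:
  DwuV (GTCCTA, off=6): starts [0, 11, 22, 35, 55, 71, 100] → cuts [6, 17, 28, 41, 61, 77, 106]
  XjeVI (CCCGT, off=5): starts [6, 41, 86, 94] → cuts [11, 46, 91, 99]

All cut coordinates (distinct, sorted): [6, 11, 17, 28, 41, 46, 61, 77, 91, 99, 106]

Fragments:
  [0,6): 6 bp
  [6,11): 5 bp
  [11,17): 6 bp
  [17,28): 11 bp
  [28,41): 13 bp
  [41,46): 5 bp
  [46,61): 15 bp
  [61,77): 16 bp
  [77,91): 14 bp
  [91,99): 8 bp
  [99,106): 7 bp
  [106,110): 4 bp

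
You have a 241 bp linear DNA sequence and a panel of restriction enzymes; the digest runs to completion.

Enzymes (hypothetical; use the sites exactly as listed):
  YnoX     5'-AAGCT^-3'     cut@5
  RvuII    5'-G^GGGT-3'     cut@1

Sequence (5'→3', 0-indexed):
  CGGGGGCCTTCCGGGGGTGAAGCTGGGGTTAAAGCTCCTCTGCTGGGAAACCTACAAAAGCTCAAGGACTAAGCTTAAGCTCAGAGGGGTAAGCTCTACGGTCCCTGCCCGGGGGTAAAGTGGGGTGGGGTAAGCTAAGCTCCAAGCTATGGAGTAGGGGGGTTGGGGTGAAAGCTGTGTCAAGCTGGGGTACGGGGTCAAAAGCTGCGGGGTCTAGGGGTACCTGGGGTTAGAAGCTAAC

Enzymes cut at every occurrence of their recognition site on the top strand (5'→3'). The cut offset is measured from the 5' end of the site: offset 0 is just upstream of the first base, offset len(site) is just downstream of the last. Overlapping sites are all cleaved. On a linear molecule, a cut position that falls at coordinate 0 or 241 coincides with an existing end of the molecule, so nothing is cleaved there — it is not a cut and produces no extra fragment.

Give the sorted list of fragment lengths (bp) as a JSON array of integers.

Scan for sites:
  YnoX AAGCT/5: at [19, 31, 57, 70, 76, 90, 131, 136, 143, 171, 181, 201, 233] ⇒ [24, 36, 62, 75, 81, 95, 136, 141, 148, 176, 186, 206, 238]
  RvuII GGGGT/1: at [13, 24, 85, 111, 121, 126, 158, 164, 186, 193, 208, 216, 225] ⇒ [14, 25, 86, 112, 122, 127, 159, 165, 187, 194, 209, 217, 226]

Pooled cuts: [14, 24, 25, 36, 62, 75, 81, 86, 95, 112, 122, 127, 136, 141, 148, 159, 165, 176, 186, 187, 194, 206, 209, 217, 226, 238]

Fragment lengths:
  [0,14): 14 bp
  [14,24): 10 bp
  [24,25): 1 bp
  [25,36): 11 bp
  [36,62): 26 bp
  [62,75): 13 bp
  [75,81): 6 bp
  [81,86): 5 bp
  [86,95): 9 bp
  [95,112): 17 bp
  [112,122): 10 bp
  [122,127): 5 bp
  [127,136): 9 bp
  [136,141): 5 bp
  [141,148): 7 bp
  [148,159): 11 bp
  [159,165): 6 bp
  [165,176): 11 bp
  [176,186): 10 bp
  [186,187): 1 bp
  [187,194): 7 bp
  [194,206): 12 bp
  [206,209): 3 bp
  [209,217): 8 bp
  [217,226): 9 bp
  [226,238): 12 bp
  [238,241): 3 bp

[1,1,3,3,5,5,5,6,6,7,7,8,9,9,9,10,10,10,11,11,11,12,12,13,14,17,26]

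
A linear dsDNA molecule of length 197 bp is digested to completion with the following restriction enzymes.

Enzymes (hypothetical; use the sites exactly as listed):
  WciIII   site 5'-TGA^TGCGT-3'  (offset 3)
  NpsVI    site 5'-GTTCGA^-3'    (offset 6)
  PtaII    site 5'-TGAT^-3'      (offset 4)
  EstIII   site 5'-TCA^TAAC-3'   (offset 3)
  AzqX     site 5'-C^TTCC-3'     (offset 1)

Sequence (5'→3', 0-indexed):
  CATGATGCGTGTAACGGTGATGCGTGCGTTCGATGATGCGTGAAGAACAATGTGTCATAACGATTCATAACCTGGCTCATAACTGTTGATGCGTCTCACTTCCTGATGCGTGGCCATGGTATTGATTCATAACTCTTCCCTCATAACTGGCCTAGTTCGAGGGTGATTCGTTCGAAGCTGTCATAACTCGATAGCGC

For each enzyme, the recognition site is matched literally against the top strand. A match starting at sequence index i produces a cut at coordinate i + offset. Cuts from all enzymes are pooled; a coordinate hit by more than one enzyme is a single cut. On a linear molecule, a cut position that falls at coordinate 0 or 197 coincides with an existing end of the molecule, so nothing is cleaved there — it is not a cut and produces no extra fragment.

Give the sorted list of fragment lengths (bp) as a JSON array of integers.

[1,1,1,1,1,3,3,5,6,7,7,8,8,8,9,10,10,12,12,14,14,17,19,20]

Scan for sites:
  WciIII TGATGCGT/3: at [2, 17, 33, 86, 103] ⇒ [5, 20, 36, 89, 106]
  NpsVI GTTCGA/6: at [27, 154, 169] ⇒ [33, 160, 175]
  PtaII TGAT/4: at [2, 17, 33, 86, 103, 122, 163] ⇒ [6, 21, 37, 90, 107, 126, 167]
  EstIII TCATAAC/3: at [54, 64, 76, 126, 140, 180] ⇒ [57, 67, 79, 129, 143, 183]
  AzqX CTTCC/1: at [98, 134] ⇒ [99, 135]

All cut coordinates (distinct, sorted): [5, 6, 20, 21, 33, 36, 37, 57, 67, 79, 89, 90, 99, 106, 107, 126, 129, 135, 143, 160, 167, 175, 183]

Fragment lengths:
  [0,5): 5 bp
  [5,6): 1 bp
  [6,20): 14 bp
  [20,21): 1 bp
  [21,33): 12 bp
  [33,36): 3 bp
  [36,37): 1 bp
  [37,57): 20 bp
  [57,67): 10 bp
  [67,79): 12 bp
  [79,89): 10 bp
  [89,90): 1 bp
  [90,99): 9 bp
  [99,106): 7 bp
  [106,107): 1 bp
  [107,126): 19 bp
  [126,129): 3 bp
  [129,135): 6 bp
  [135,143): 8 bp
  [143,160): 17 bp
  [160,167): 7 bp
  [167,175): 8 bp
  [175,183): 8 bp
  [183,197): 14 bp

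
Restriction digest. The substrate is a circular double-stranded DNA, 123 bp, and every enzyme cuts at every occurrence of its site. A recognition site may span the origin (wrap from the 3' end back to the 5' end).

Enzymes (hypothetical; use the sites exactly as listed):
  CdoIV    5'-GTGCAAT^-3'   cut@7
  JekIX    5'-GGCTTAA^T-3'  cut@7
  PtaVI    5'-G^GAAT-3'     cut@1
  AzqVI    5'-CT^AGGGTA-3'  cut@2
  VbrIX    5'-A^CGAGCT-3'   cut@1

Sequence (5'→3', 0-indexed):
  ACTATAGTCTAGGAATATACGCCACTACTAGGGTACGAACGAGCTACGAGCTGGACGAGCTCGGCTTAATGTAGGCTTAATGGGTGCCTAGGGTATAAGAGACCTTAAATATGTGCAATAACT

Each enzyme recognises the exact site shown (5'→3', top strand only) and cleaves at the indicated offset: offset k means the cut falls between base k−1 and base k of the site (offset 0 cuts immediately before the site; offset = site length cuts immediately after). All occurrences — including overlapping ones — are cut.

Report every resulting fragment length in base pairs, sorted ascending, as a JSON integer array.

[7,9,9,10,11,14,16,17,30]

Site scan:
  CdoIV (GTGCAAT, off=7): starts [112] → cuts [119]
  JekIX (GGCTTAAT, off=7): starts [62, 73] → cuts [69, 80]
  PtaVI (GGAAT, off=1): starts [11] → cuts [12]
  AzqVI (CTAGGGTA, off=2): starts [27, 87] → cuts [29, 89]
  VbrIX (ACGAGCT, off=1): starts [38, 45, 54] → cuts [39, 46, 55]

Pooled cuts: [12, 29, 39, 46, 55, 69, 80, 89, 119]

Fragments:
  12→29: 17 bp
  29→39: 10 bp
  39→46: 7 bp
  46→55: 9 bp
  55→69: 14 bp
  69→80: 11 bp
  80→89: 9 bp
  89→119: 30 bp
  119→12 (wrap): 123-119+12 = 16 bp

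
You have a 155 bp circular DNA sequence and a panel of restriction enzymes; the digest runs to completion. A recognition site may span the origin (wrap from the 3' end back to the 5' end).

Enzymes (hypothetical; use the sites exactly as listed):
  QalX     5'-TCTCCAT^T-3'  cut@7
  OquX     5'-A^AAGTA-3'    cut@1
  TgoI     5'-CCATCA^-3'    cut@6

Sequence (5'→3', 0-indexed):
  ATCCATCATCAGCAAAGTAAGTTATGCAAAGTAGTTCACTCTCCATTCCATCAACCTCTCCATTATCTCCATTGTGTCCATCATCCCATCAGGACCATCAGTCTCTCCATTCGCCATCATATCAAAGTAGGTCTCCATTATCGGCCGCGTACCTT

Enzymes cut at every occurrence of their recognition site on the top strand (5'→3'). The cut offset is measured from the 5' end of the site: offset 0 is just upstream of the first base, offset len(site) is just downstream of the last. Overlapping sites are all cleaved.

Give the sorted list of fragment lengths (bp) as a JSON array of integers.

Per-enzyme occurrences:
  QalX TCTCCATT/7: at [39, 56, 65, 103, 131] ⇒ [46, 63, 72, 110, 138]
  OquX AAAGTA/1: at [13, 27, 123] ⇒ [14, 28, 124]
  TgoI CCATCA/6: at [2, 47, 77, 85, 94, 113] ⇒ [8, 53, 83, 91, 100, 119]

Pooled cuts: [8, 14, 28, 46, 53, 63, 72, 83, 91, 100, 110, 119, 124, 138]

Fragments:
  8→14: 6 bp
  14→28: 14 bp
  28→46: 18 bp
  46→53: 7 bp
  53→63: 10 bp
  63→72: 9 bp
  72→83: 11 bp
  83→91: 8 bp
  91→100: 9 bp
  100→110: 10 bp
  110→119: 9 bp
  119→124: 5 bp
  124→138: 14 bp
  138→8 (wrap): 155-138+8 = 25 bp

[5,6,7,8,9,9,9,10,10,11,14,14,18,25]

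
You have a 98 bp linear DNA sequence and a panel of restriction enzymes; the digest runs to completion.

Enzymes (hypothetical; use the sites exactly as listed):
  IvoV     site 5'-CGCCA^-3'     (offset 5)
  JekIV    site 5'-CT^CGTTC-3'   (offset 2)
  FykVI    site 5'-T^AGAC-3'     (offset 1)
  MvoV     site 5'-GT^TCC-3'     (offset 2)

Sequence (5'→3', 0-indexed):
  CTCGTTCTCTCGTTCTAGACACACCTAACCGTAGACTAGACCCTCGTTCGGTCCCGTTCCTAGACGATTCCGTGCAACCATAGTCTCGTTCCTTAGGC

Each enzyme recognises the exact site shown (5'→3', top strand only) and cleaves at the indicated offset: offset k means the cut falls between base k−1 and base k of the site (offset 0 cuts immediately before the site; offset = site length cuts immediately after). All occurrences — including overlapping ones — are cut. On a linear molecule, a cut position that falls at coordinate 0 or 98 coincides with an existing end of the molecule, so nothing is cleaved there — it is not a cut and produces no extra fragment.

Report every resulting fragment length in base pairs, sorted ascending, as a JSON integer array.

Per-enzyme occurrences:
  IvoV (CGCCA, off=5): no sites
  JekIV (CTCGTTC, off=2): starts [0, 8, 42, 84] → cuts [2, 10, 44, 86]
  FykVI (TAGAC, off=1): starts [15, 31, 36, 60] → cuts [16, 32, 37, 61]
  MvoV (GTTCC, off=2): starts [55, 87] → cuts [57, 89]

All cut coordinates (distinct, sorted): [2, 10, 16, 32, 37, 44, 57, 61, 86, 89]

Fragments:
  [0,2): 2 bp
  [2,10): 8 bp
  [10,16): 6 bp
  [16,32): 16 bp
  [32,37): 5 bp
  [37,44): 7 bp
  [44,57): 13 bp
  [57,61): 4 bp
  [61,86): 25 bp
  [86,89): 3 bp
  [89,98): 9 bp

[2,3,4,5,6,7,8,9,13,16,25]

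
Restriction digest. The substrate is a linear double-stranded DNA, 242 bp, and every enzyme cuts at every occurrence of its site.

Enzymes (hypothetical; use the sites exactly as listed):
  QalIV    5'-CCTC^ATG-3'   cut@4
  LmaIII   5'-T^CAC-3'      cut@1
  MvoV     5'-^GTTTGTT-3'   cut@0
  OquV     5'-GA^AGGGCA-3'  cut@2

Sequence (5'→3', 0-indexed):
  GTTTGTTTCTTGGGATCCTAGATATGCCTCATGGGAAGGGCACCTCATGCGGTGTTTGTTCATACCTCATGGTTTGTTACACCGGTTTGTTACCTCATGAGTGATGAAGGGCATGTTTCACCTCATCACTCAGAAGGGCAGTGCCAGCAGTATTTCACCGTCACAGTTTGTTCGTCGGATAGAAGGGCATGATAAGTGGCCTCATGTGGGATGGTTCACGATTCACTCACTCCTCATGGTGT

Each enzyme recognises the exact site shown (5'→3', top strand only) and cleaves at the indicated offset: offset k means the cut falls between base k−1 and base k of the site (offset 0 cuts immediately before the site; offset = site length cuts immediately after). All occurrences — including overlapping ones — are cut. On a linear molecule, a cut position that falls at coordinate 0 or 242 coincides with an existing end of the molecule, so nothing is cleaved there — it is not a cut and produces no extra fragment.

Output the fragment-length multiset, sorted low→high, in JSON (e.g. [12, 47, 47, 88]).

Per-enzyme occurrences:
  QalIV (CCTCATG, off=4): starts [26, 42, 64, 92, 199, 231] → cuts [30, 46, 68, 96, 203, 235]
  LmaIII (TCAC, off=1): starts [117, 125, 154, 160, 215, 222, 226] → cuts [118, 126, 155, 161, 216, 223, 227]
  MvoV (GTTTGTT, off=0): starts [0, 53, 71, 84, 165] → cuts [53, 71, 84, 165] (position 0 is a terminus of the linear molecule — no cut)
  OquV (GAAGGGCA, off=2): starts [34, 105, 132, 181] → cuts [36, 107, 134, 183]

All cut coordinates (distinct, sorted): [30, 36, 46, 53, 68, 71, 84, 96, 107, 118, 126, 134, 155, 161, 165, 183, 203, 216, 223, 227, 235]

Fragments:
  [0,30): 30 bp
  [30,36): 6 bp
  [36,46): 10 bp
  [46,53): 7 bp
  [53,68): 15 bp
  [68,71): 3 bp
  [71,84): 13 bp
  [84,96): 12 bp
  [96,107): 11 bp
  [107,118): 11 bp
  [118,126): 8 bp
  [126,134): 8 bp
  [134,155): 21 bp
  [155,161): 6 bp
  [161,165): 4 bp
  [165,183): 18 bp
  [183,203): 20 bp
  [203,216): 13 bp
  [216,223): 7 bp
  [223,227): 4 bp
  [227,235): 8 bp
  [235,242): 7 bp

[3,4,4,6,6,7,7,7,8,8,8,10,11,11,12,13,13,15,18,20,21,30]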